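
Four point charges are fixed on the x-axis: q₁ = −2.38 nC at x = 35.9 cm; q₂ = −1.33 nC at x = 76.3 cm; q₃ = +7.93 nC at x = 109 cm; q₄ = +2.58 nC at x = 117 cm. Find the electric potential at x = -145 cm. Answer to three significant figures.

19.7 V

Electric potential is a scalar, so the contributions from each charge add algebraically: V = Σ kqᵢ/rᵢ.
Distances from the field point to each charge: r₁ = 1.81 m, r₂ = 2.21 m, r₃ = 2.54 m, r₄ = 2.62 m.
V = k[(-2.38×10⁻⁹)/(1.81) + (-1.33×10⁻⁹)/(2.21) + (7.93×10⁻⁹)/(2.54) + (2.58×10⁻⁹)/(2.62)] = 19.7 V.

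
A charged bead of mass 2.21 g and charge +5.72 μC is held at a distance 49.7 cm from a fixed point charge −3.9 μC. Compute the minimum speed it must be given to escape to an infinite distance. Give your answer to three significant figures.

To just escape, total mechanical energy must reach zero at infinity: ½mv²_min + U = 0, so ½mv²_min = −U = |kQq|/r.
|U| = |kQq|/r = (8.99×10⁹ N·m²/C²)(3.90×10⁻⁶)(5.72×10⁻⁶)/(0.497) = 0.404 J.
v_min = √(2|U|/m) = √(2·0.404/2.21×10⁻³) = 19.1 m/s.

19.1 m/s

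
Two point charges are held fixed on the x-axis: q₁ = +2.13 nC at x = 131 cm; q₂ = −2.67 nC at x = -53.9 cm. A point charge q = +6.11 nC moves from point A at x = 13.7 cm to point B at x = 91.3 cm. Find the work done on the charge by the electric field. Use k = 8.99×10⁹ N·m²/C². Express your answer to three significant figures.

The work done by the electric force is W_field = −ΔU = −q(V_B − V_A) = q(V_A − V_B).
At A: distances to the source charges are 1.17 m, 0.676 m; V_A = Σ kqᵢ/rᵢ = -19.2 V.
At B: distances to the source charges are 0.397 m, 1.45 m; V_B = Σ kqᵢ/rᵢ = 31.7 V.
ΔV = V_B − V_A = 50.9 V.
W_field = −qΔV = −(6.11×10⁻⁹ C)(50.9 V) = -3.11×10⁻⁷ J.

-3.11×10⁻⁷ J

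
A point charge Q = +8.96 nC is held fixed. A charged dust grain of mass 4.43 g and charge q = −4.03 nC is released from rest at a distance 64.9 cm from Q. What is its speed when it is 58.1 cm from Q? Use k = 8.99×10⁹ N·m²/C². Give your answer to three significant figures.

5.14×10⁻³ m/s

Only the electrostatic force acts, so mechanical energy is conserved: ½mv² = U₁ − U₂ = kQq(1/r₁ − 1/r₂).
U₁ − U₂ = (8.99×10⁹ N·m²/C²)(8.96×10⁻⁹ C)(-4.03×10⁻⁹ C)(1/0.649 − 1/0.581) = 5.85×10⁻⁸ J.
v = √(2·5.85×10⁻⁸/4.43×10⁻³) = 5.14×10⁻³ m/s.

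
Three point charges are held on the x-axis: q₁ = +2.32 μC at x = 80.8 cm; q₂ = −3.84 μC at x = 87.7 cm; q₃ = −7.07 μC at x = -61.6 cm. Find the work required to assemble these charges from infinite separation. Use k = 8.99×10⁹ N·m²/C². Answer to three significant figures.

-1.10 J

The assembly work is the sum of pairwise potential energies, U = Σ_{i<j} kqᵢqⱼ/rᵢⱼ.
Pair separations: r₁₂ = 0.0690 m, r₁₃ = 1.42 m, r₂₃ = 1.49 m.
U = (-1.16) + (-0.104) + (0.163) = -1.10 J.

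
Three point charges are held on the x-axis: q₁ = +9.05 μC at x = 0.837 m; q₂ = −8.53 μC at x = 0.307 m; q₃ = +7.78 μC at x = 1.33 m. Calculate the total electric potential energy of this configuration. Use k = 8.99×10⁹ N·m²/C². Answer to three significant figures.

The work to assemble the configuration equals its total potential energy, U = Σ kqᵢqⱼ/rᵢⱼ over all pairs.
Pair separations: r₁₂ = 0.530 m, r₁₃ = 0.493 m, r₂₃ = 1.02 m.
U = (-1.31) + (1.28) + (-0.583) = -0.609 J.

-0.609 J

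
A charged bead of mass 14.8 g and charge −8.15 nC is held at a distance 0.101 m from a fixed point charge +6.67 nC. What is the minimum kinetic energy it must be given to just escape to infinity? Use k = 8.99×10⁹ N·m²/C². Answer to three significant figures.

To just escape, total mechanical energy must reach zero at infinity: ½mv²_min + U = 0, so ½mv²_min = −U = |kQq|/r.
|U| = |kQq|/r = (8.99×10⁹ N·m²/C²)(6.67×10⁻⁹)(8.15×10⁻⁹)/(0.101) = 4.84×10⁻⁶ J.

4.84×10⁻⁶ J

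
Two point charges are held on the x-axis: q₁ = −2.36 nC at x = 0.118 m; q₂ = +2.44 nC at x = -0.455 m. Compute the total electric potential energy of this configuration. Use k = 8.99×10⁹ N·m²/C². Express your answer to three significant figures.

-9.03×10⁻⁸ J

The assembly work is the sum of pairwise potential energies, U = Σ_{i<j} kqᵢqⱼ/rᵢⱼ.
Pair separations: r₁₂ = 0.573 m.
U = (-9.03×10⁻⁸) = -9.03×10⁻⁸ J.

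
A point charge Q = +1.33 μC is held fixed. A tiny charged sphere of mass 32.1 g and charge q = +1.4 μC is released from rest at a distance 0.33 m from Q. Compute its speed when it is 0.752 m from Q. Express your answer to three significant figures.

Only the electrostatic force acts, so mechanical energy is conserved: ½mv² = U₁ − U₂ = kQq(1/r₁ − 1/r₂).
U₁ − U₂ = (8.99×10⁹ N·m²/C²)(1.33×10⁻⁶ C)(1.40×10⁻⁶ C)(1/0.330 − 1/0.752) = 0.0285 J.
v = √(2·0.0285/0.0321) = 1.33 m/s.

1.33 m/s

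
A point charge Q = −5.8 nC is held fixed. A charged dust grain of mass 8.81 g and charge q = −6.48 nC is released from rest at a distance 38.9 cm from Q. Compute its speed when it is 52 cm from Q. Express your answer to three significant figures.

Only the electrostatic force acts, so mechanical energy is conserved: ½mv² = U₁ − U₂ = kQq(1/r₁ − 1/r₂).
U₁ − U₂ = (8.99×10⁹ N·m²/C²)(-5.80×10⁻⁹ C)(-6.48×10⁻⁹ C)(1/0.389 − 1/0.520) = 2.19×10⁻⁷ J.
v = √(2·2.19×10⁻⁷/8.81×10⁻³) = 7.05×10⁻³ m/s.

7.05×10⁻³ m/s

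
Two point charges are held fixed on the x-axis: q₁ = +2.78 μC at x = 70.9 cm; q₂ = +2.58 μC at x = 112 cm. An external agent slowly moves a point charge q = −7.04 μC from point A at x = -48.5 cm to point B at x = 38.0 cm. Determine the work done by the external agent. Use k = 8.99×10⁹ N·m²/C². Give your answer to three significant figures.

For quasistatic motion the external work equals the change in potential energy: W_ext = qΔV = q(V_B − V_A).
At A: distances to the source charges are 1.19 m, 1.60 m; V_A = Σ kqᵢ/rᵢ = 3.54×10⁴ V.
At B: distances to the source charges are 0.329 m, 0.740 m; V_B = Σ kqᵢ/rᵢ = 1.07×10⁵ V.
ΔV = V_B − V_A = 7.19×10⁴ V.
W_ext = qΔV = (-7.04×10⁻⁶ C)(7.19×10⁴ V) = -0.506 J.

-0.506 J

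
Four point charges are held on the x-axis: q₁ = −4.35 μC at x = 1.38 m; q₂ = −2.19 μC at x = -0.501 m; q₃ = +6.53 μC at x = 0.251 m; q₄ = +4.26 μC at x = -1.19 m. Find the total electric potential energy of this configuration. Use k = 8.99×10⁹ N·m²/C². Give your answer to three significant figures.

-0.365 J

The work to assemble the configuration equals its total potential energy, U = Σ kqᵢqⱼ/rᵢⱼ over all pairs.
Pair separations: r₁₂ = 1.88 m, r₁₃ = 1.13 m, r₁₄ = 2.57 m, r₂₃ = 0.752 m, r₂₄ = 0.689 m, r₃₄ = 1.44 m.
Summing all 6 pair terms gives U = -0.365 J.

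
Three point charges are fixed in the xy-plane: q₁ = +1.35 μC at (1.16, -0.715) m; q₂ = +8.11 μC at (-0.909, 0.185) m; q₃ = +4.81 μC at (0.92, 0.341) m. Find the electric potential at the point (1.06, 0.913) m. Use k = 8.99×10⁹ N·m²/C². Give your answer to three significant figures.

Electric potential is a scalar, so the contributions from each charge add algebraically: V = Σ kqᵢ/rᵢ.
Distances from the field point to each charge: r₁ = 1.63 m, r₂ = 2.10 m, r₃ = 0.589 m.
V = k[(1.35×10⁻⁶)/(1.63) + (8.11×10⁻⁶)/(2.10) + (4.81×10⁻⁶)/(0.589)] = 1.16×10⁵ V.

1.16×10⁵ V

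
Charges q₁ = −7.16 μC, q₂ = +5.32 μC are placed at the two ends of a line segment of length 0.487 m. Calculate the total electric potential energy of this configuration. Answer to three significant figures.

The work to assemble the configuration equals its total potential energy, U = Σ kqᵢqⱼ/rᵢⱼ over all pairs.
The separation is r = 0.487 m.
U = (-0.703) = -0.703 J.

-0.703 J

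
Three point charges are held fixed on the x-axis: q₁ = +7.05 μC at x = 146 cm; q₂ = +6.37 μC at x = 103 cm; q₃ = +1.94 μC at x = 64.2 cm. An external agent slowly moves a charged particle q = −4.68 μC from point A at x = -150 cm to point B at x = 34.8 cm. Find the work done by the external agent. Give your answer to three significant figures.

-0.693 J

For quasistatic motion the external work equals the change in potential energy: W_ext = qΔV = q(V_B − V_A).
At A: distances to the source charges are 2.96 m, 2.53 m, 2.14 m; V_A = Σ kqᵢ/rᵢ = 5.22×10⁴ V.
At B: distances to the source charges are 1.11 m, 0.682 m, 0.294 m; V_B = Σ kqᵢ/rᵢ = 2.00×10⁵ V.
ΔV = V_B − V_A = 1.48×10⁵ V.
W_ext = qΔV = (-4.68×10⁻⁶ C)(1.48×10⁵ V) = -0.693 J.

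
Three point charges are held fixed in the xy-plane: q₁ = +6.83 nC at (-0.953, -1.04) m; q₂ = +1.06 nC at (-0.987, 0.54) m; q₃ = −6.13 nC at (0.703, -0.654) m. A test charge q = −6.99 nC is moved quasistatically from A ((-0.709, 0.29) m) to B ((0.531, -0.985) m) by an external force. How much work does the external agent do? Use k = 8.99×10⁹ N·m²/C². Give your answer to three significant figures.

For quasistatic motion the external work equals the change in potential energy: W_ext = qΔV = q(V_B − V_A).
At A: distances to the source charges are 1.35 m, 0.374 m, 1.70 m; V_A = Σ kqᵢ/rᵢ = 38.5 V.
At B: distances to the source charges are 1.49 m, 2.15 m, 0.373 m; V_B = Σ kqᵢ/rᵢ = -102 V.
ΔV = V_B − V_A = -140 V.
W_ext = qΔV = (-6.99×10⁻⁹ C)(-140 V) = 9.81×10⁻⁷ J.

9.81×10⁻⁷ J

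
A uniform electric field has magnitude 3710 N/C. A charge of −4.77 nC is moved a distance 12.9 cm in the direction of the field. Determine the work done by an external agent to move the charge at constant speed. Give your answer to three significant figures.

2.28×10⁻⁶ J

The potential change for a displacement 12.9 cm in the direction of the field is ΔV = −Ed = -479 V.
W_ext = qΔV = 2.28×10⁻⁶ J.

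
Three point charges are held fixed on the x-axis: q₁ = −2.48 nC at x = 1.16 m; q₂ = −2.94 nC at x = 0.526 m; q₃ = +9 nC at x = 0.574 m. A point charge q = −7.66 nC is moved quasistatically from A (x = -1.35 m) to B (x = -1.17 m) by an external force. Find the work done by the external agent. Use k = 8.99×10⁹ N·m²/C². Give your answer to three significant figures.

-1.65×10⁻⁸ J

For quasistatic motion the external work equals the change in potential energy: W_ext = qΔV = q(V_B − V_A).
At A: distances to the source charges are 2.51 m, 1.88 m, 1.92 m; V_A = Σ kqᵢ/rᵢ = 19.1 V.
At B: distances to the source charges are 2.33 m, 1.70 m, 1.74 m; V_B = Σ kqᵢ/rᵢ = 21.2 V.
ΔV = V_B − V_A = 2.16 V.
W_ext = qΔV = (-7.66×10⁻⁹ C)(2.16 V) = -1.65×10⁻⁸ J.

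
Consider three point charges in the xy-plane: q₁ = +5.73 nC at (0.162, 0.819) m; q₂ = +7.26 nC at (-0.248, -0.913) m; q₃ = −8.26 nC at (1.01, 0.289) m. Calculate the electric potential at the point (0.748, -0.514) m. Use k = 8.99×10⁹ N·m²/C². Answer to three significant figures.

Electric potential is a scalar, so the contributions from each charge add algebraically: V = Σ kqᵢ/rᵢ.
Distances from the field point to each charge: r₁ = 1.46 m, r₂ = 1.07 m, r₃ = 0.845 m.
V = k[(5.73×10⁻⁹)/(1.46) + (7.26×10⁻⁹)/(1.07) + (-8.26×10⁻⁹)/(0.845)] = 8.29 V.

8.29 V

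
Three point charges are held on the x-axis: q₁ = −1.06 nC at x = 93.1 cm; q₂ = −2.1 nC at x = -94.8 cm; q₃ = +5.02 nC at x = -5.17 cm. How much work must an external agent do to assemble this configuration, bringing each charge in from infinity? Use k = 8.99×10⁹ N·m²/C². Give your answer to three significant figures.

-1.44×10⁻⁷ J

The work to assemble the configuration equals its total potential energy, U = Σ kqᵢqⱼ/rᵢⱼ over all pairs.
Pair separations: r₁₂ = 1.88 m, r₁₃ = 0.983 m, r₂₃ = 0.896 m.
U = (1.07×10⁻⁸) + (-4.87×10⁻⁸) + (-1.06×10⁻⁷) = -1.44×10⁻⁷ J.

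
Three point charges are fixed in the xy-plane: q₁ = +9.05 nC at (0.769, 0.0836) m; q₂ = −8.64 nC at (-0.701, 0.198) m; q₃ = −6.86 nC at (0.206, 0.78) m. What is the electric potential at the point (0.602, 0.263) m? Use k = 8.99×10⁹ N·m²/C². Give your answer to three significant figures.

The total potential is the scalar sum of each charge's contribution, V = Σ kqᵢ/rᵢ.
Distances from the field point to each charge: r₁ = 0.245 m, r₂ = 1.30 m, r₃ = 0.651 m.
V = k[(9.05×10⁻⁹)/(0.245) + (-8.64×10⁻⁹)/(1.30) + (-6.86×10⁻⁹)/(0.651)] = 178 V.

178 V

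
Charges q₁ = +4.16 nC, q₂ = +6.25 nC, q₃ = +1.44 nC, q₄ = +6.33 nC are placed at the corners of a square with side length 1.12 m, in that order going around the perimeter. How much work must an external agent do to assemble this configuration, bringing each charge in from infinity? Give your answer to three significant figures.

8.24×10⁻⁷ J

The work to assemble the configuration equals its total potential energy, U = Σ kqᵢqⱼ/rᵢⱼ over all pairs.
The four side pairs have separation 1.12 m and the two diagonal pairs 1.58 m.
Summing all 6 pair terms gives U = 8.24×10⁻⁷ J.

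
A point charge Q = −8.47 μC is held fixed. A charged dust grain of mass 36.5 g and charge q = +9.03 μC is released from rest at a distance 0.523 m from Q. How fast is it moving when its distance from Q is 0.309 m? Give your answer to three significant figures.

Only the electrostatic force acts, so mechanical energy is conserved: ½mv² = U₁ − U₂ = kQq(1/r₁ − 1/r₂).
U₁ − U₂ = (8.99×10⁹ N·m²/C²)(-8.47×10⁻⁶ C)(9.03×10⁻⁶ C)(1/0.523 − 1/0.309) = 0.911 J.
v = √(2·0.911/0.0365) = 7.06 m/s.

7.06 m/s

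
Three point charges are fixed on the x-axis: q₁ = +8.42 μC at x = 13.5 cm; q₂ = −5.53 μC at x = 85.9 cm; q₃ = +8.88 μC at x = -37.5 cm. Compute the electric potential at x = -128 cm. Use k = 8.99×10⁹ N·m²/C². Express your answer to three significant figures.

Electric potential is a scalar, so the contributions from each charge add algebraically: V = Σ kqᵢ/rᵢ.
Distances from the field point to each charge: r₁ = 1.42 m, r₂ = 2.14 m, r₃ = 0.905 m.
V = k[(8.42×10⁻⁶)/(1.42) + (-5.53×10⁻⁶)/(2.14) + (8.88×10⁻⁶)/(0.905)] = 1.18×10⁵ V.

1.18×10⁵ V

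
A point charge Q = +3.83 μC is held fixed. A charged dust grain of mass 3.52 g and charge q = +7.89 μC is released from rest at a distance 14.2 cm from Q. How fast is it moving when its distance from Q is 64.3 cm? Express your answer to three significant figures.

Only the electrostatic force acts, so mechanical energy is conserved: ½mv² = U₁ − U₂ = kQq(1/r₁ − 1/r₂).
U₁ − U₂ = (8.99×10⁹ N·m²/C²)(3.83×10⁻⁶ C)(7.89×10⁻⁶ C)(1/0.142 − 1/0.643) = 1.49 J.
v = √(2·1.49/3.52×10⁻³) = 29.1 m/s.

29.1 m/s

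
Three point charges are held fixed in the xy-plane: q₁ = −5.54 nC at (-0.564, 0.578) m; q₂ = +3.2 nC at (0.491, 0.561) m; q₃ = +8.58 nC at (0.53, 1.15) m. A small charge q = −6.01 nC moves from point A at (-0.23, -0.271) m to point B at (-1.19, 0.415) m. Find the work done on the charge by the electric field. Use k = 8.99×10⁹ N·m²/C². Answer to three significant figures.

The work done by the electric force is W_field = −ΔU = −q(V_B − V_A) = q(V_A − V_B).
At A: distances to the source charges are 0.912 m, 1.10 m, 1.61 m; V_A = Σ kqᵢ/rᵢ = 19.4 V.
At B: distances to the source charges are 0.647 m, 1.69 m, 1.87 m; V_B = Σ kqᵢ/rᵢ = -18.7 V.
ΔV = V_B − V_A = -38.1 V.
W_field = −qΔV = −(-6.01×10⁻⁹ C)(-38.1 V) = -2.29×10⁻⁷ J.

-2.29×10⁻⁷ J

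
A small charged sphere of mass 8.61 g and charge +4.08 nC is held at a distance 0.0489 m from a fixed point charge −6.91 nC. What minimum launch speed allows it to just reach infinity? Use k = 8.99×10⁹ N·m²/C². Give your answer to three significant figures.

To just escape, total mechanical energy must reach zero at infinity: ½mv²_min + U = 0, so ½mv²_min = −U = |kQq|/r.
|U| = |kQq|/r = (8.99×10⁹ N·m²/C²)(6.91×10⁻⁹)(4.08×10⁻⁹)/(0.0489) = 5.18×10⁻⁶ J.
v_min = √(2|U|/m) = √(2·5.18×10⁻⁶/8.61×10⁻³) = 0.0347 m/s.

0.0347 m/s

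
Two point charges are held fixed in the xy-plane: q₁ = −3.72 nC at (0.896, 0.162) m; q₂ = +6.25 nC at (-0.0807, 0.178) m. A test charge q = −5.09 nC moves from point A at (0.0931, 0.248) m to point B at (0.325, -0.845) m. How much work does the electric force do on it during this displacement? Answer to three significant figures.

The work done by the electric force is W_field = −ΔU = −q(V_B − V_A) = q(V_A − V_B).
At A: distances to the source charges are 0.807 m, 0.187 m; V_A = Σ kqᵢ/rᵢ = 258 V.
At B: distances to the source charges are 1.16 m, 1.10 m; V_B = Σ kqᵢ/rᵢ = 22.2 V.
ΔV = V_B − V_A = -236 V.
W_field = −qΔV = −(-5.09×10⁻⁹ C)(-236 V) = -1.20×10⁻⁶ J.

-1.20×10⁻⁶ J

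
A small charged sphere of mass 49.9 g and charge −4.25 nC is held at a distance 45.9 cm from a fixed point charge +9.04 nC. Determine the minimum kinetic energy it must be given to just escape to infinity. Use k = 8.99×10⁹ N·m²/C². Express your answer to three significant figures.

7.52×10⁻⁷ J

To just escape, total mechanical energy must reach zero at infinity: ½mv²_min + U = 0, so ½mv²_min = −U = |kQq|/r.
|U| = |kQq|/r = (8.99×10⁹ N·m²/C²)(9.04×10⁻⁹)(4.25×10⁻⁹)/(0.459) = 7.52×10⁻⁷ J.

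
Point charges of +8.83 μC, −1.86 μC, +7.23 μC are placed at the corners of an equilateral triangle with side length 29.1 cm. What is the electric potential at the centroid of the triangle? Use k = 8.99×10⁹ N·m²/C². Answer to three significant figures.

7.60×10⁵ V

The total potential is the scalar sum of each charge's contribution, V = Σ kqᵢ/rᵢ.
The distance from each vertex to the centroid is a/√3 = 0.168 m.
V = k[(8.83×10⁻⁶)/(0.168) + (-1.86×10⁻⁶)/(0.168) + (7.23×10⁻⁶)/(0.168)] = 7.60×10⁵ V.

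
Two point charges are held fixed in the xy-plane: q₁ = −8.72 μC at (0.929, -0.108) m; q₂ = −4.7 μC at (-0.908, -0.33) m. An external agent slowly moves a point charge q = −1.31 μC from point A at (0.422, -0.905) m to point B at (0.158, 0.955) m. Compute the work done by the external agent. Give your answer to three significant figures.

For quasistatic motion the external work equals the change in potential energy: W_ext = qΔV = q(V_B − V_A).
At A: distances to the source charges are 0.945 m, 1.45 m; V_A = Σ kqᵢ/rᵢ = -1.12×10⁵ V.
At B: distances to the source charges are 1.31 m, 1.67 m; V_B = Σ kqᵢ/rᵢ = -8.50×10⁴ V.
ΔV = V_B − V_A = 2.71×10⁴ V.
W_ext = qΔV = (-1.31×10⁻⁶ C)(2.71×10⁴ V) = -0.0356 J.

-0.0356 J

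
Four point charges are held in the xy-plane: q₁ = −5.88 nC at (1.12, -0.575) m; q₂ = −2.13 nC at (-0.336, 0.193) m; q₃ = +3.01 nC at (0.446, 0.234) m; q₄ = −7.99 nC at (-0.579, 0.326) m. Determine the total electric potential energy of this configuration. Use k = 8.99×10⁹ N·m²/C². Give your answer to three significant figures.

The work to assemble the configuration equals its total potential energy, U = Σ kqᵢqⱼ/rᵢⱼ over all pairs.
Pair separations: r₁₂ = 1.65 m, r₁₃ = 1.05 m, r₁₄ = 1.92 m, r₂₃ = 0.783 m, r₂₄ = 0.277 m, r₃₄ = 1.03 m.
Summing all 6 pair terms gives U = 4.06×10⁻⁷ J.

4.06×10⁻⁷ J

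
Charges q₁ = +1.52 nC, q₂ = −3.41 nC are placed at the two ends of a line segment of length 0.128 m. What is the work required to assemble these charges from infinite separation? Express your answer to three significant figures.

The assembly work is the sum of pairwise potential energies, U = Σ_{i<j} kqᵢqⱼ/rᵢⱼ.
The separation is r = 0.128 m.
U = (-3.64×10⁻⁷) = -3.64×10⁻⁷ J.

-3.64×10⁻⁷ J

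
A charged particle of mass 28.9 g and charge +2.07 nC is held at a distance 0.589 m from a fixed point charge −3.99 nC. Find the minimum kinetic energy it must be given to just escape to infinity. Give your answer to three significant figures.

1.26×10⁻⁷ J

To just escape, total mechanical energy must reach zero at infinity: ½mv²_min + U = 0, so ½mv²_min = −U = |kQq|/r.
|U| = |kQq|/r = (8.99×10⁹ N·m²/C²)(3.99×10⁻⁹)(2.07×10⁻⁹)/(0.589) = 1.26×10⁻⁷ J.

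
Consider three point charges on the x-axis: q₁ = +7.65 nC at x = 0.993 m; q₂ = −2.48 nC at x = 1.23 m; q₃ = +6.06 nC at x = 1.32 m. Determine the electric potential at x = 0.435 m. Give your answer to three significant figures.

157 V

Electric potential is a scalar, so the contributions from each charge add algebraically: V = Σ kqᵢ/rᵢ.
Distances from the field point to each charge: r₁ = 0.558 m, r₂ = 0.795 m, r₃ = 0.885 m.
V = k[(7.65×10⁻⁹)/(0.558) + (-2.48×10⁻⁹)/(0.795) + (6.06×10⁻⁹)/(0.885)] = 157 V.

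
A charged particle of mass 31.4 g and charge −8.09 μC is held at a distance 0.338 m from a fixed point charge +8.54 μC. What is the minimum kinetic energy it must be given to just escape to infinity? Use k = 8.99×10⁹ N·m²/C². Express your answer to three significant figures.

1.84 J

To just escape, total mechanical energy must reach zero at infinity: ½mv²_min + U = 0, so ½mv²_min = −U = |kQq|/r.
|U| = |kQq|/r = (8.99×10⁹ N·m²/C²)(8.54×10⁻⁶)(8.09×10⁻⁶)/(0.338) = 1.84 J.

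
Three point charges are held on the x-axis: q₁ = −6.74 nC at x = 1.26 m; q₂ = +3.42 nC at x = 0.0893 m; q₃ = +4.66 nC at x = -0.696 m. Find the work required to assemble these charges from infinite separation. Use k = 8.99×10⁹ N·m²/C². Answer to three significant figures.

-1.39×10⁻⁷ J

The work to assemble the configuration equals its total potential energy, U = Σ kqᵢqⱼ/rᵢⱼ over all pairs.
Pair separations: r₁₂ = 1.17 m, r₁₃ = 1.96 m, r₂₃ = 0.785 m.
U = (-1.77×10⁻⁷) + (-1.44×10⁻⁷) + (1.82×10⁻⁷) = -1.39×10⁻⁷ J.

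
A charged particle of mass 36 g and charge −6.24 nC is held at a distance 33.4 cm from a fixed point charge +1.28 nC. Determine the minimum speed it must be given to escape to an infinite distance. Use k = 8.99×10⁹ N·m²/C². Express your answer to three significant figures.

To just escape, total mechanical energy must reach zero at infinity: ½mv²_min + U = 0, so ½mv²_min = −U = |kQq|/r.
|U| = |kQq|/r = (8.99×10⁹ N·m²/C²)(1.28×10⁻⁹)(6.24×10⁻⁹)/(0.334) = 2.15×10⁻⁷ J.
v_min = √(2|U|/m) = √(2·2.15×10⁻⁷/0.0360) = 3.46×10⁻³ m/s.

3.46×10⁻³ m/s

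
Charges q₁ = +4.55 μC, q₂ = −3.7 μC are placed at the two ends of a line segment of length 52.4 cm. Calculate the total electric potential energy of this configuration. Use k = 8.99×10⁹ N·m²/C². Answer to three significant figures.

-0.289 J

The assembly work is the sum of pairwise potential energies, U = Σ_{i<j} kqᵢqⱼ/rᵢⱼ.
The separation is r = 0.524 m.
U = (-0.289) = -0.289 J.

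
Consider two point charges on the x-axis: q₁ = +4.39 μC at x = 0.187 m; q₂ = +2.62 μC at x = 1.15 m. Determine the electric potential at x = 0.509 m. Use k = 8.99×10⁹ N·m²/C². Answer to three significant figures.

The total potential is the scalar sum of each charge's contribution, V = Σ kqᵢ/rᵢ.
Distances from the field point to each charge: r₁ = 0.322 m, r₂ = 0.641 m.
V = k[(4.39×10⁻⁶)/(0.322) + (2.62×10⁻⁶)/(0.641)] = 1.59×10⁵ V.

1.59×10⁵ V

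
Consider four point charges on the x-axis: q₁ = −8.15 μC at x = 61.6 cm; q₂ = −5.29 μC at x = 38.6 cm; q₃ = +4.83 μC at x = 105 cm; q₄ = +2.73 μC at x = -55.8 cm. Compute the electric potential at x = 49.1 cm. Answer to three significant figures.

Electric potential is a scalar, so the contributions from each charge add algebraically: V = Σ kqᵢ/rᵢ.
Distances from the field point to each charge: r₁ = 0.125 m, r₂ = 0.105 m, r₃ = 0.559 m, r₄ = 1.05 m.
V = k[(-8.15×10⁻⁶)/(0.125) + (-5.29×10⁻⁶)/(0.105) + (4.83×10⁻⁶)/(0.559) + (2.73×10⁻⁶)/(1.05)] = -9.38×10⁵ V.

-9.38×10⁵ V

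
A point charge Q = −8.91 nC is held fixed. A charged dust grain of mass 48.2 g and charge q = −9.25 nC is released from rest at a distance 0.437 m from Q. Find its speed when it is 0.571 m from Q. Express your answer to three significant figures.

Only the electrostatic force acts, so mechanical energy is conserved: ½mv² = U₁ − U₂ = kQq(1/r₁ − 1/r₂).
U₁ − U₂ = (8.99×10⁹ N·m²/C²)(-8.91×10⁻⁹ C)(-9.25×10⁻⁹ C)(1/0.437 − 1/0.571) = 3.98×10⁻⁷ J.
v = √(2·3.98×10⁻⁷/0.0482) = 4.06×10⁻³ m/s.

4.06×10⁻³ m/s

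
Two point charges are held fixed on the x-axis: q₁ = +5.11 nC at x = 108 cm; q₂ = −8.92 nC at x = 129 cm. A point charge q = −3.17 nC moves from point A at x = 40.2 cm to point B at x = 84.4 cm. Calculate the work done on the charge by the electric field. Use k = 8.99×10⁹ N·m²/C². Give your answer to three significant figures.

The work done by the electric force is W_field = −ΔU = −q(V_B − V_A) = q(V_A − V_B).
At A: distances to the source charges are 0.678 m, 0.888 m; V_A = Σ kqᵢ/rᵢ = -22.5 V.
At B: distances to the source charges are 0.236 m, 0.446 m; V_B = Σ kqᵢ/rᵢ = 14.9 V.
ΔV = V_B − V_A = 37.4 V.
W_field = −qΔV = −(-3.17×10⁻⁹ C)(37.4 V) = 1.19×10⁻⁷ J.

1.19×10⁻⁷ J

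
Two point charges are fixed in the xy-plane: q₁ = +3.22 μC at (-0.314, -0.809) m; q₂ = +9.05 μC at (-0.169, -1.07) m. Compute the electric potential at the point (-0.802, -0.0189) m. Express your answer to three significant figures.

Electric potential is a scalar, so the contributions from each charge add algebraically: V = Σ kqᵢ/rᵢ.
Distances from the field point to each charge: r₁ = 0.929 m, r₂ = 1.23 m.
V = k[(3.22×10⁻⁶)/(0.929) + (9.05×10⁻⁶)/(1.23)] = 9.75×10⁴ V.

9.75×10⁴ V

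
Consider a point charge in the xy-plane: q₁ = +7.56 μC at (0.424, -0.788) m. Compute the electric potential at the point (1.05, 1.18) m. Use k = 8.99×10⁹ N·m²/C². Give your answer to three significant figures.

The total potential is the scalar sum of each charge's contribution, V = Σ kqᵢ/rᵢ.
Distances from the field point to each charge: r₁ = 2.07 m.
V = k[(7.56×10⁻⁶)/(2.07)] = 3.29×10⁴ V.

3.29×10⁴ V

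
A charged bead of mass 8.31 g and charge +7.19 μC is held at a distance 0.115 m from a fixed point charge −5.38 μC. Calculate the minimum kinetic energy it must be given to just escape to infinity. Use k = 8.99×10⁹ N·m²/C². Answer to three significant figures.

3.02 J

To just escape, total mechanical energy must reach zero at infinity: ½mv²_min + U = 0, so ½mv²_min = −U = |kQq|/r.
|U| = |kQq|/r = (8.99×10⁹ N·m²/C²)(5.38×10⁻⁶)(7.19×10⁻⁶)/(0.115) = 3.02 J.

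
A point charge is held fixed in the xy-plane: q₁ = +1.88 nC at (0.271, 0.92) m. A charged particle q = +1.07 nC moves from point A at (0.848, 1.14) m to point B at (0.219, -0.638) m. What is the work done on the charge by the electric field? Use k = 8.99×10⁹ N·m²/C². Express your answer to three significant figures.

1.77×10⁻⁸ J

The work done by the electric force is W_field = −ΔU = −q(V_B − V_A) = q(V_A − V_B).
At A: distance to the source charge is 0.618 m; V_A = kq₁/r = 27.4 V.
At B: distance to the source charge is 1.56 m; V_B = kq₁/r = 10.8 V.
ΔV = V_B − V_A = -16.5 V.
W_field = −qΔV = −(1.07×10⁻⁹ C)(-16.5 V) = 1.77×10⁻⁸ J.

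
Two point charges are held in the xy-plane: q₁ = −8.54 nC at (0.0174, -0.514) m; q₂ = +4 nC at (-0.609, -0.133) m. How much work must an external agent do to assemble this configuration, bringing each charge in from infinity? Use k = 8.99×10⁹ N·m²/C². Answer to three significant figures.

-4.19×10⁻⁷ J

The assembly work is the sum of pairwise potential energies, U = Σ_{i<j} kqᵢqⱼ/rᵢⱼ.
Pair separations: r₁₂ = 0.733 m.
U = (-4.19×10⁻⁷) = -4.19×10⁻⁷ J.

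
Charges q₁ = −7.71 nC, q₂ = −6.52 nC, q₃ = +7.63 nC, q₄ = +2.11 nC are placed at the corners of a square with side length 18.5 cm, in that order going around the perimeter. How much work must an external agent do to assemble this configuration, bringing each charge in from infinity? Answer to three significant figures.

-2.48×10⁻⁶ J

The work to assemble the configuration equals its total potential energy, U = Σ kqᵢqⱼ/rᵢⱼ over all pairs.
The four side pairs have separation 0.185 m and the two diagonal pairs 0.262 m.
Summing all 6 pair terms gives U = -2.48×10⁻⁶ J.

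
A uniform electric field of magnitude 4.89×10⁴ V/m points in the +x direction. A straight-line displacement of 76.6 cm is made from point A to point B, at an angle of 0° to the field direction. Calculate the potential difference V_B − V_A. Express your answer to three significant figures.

-3.75×10⁴ V

Only the component of displacement along E changes the potential: ΔV = −E·d·cosθ.
ΔV = −(4.89×10⁴ V/m)(0.766 m)cos0° = -3.75×10⁴ V.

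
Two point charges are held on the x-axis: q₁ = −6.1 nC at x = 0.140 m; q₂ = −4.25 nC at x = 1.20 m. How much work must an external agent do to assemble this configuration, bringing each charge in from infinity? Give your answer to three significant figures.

The assembly work is the sum of pairwise potential energies, U = Σ_{i<j} kqᵢqⱼ/rᵢⱼ.
Pair separations: r₁₂ = 1.06 m.
U = (2.20×10⁻⁷) = 2.20×10⁻⁷ J.

2.20×10⁻⁷ J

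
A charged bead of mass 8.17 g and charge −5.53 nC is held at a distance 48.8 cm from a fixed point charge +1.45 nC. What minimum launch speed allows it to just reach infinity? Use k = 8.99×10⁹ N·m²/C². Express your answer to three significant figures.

To just escape, total mechanical energy must reach zero at infinity: ½mv²_min + U = 0, so ½mv²_min = −U = |kQq|/r.
|U| = |kQq|/r = (8.99×10⁹ N·m²/C²)(1.45×10⁻⁹)(5.53×10⁻⁹)/(0.488) = 1.48×10⁻⁷ J.
v_min = √(2|U|/m) = √(2·1.48×10⁻⁷/8.17×10⁻³) = 6.01×10⁻³ m/s.

6.01×10⁻³ m/s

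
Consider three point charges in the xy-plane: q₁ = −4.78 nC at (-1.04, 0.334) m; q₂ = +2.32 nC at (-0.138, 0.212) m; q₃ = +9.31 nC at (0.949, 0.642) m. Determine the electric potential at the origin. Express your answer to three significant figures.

116 V

Electric potential is a scalar, so the contributions from each charge add algebraically: V = Σ kqᵢ/rᵢ.
Distances from the field point to each charge: r₁ = 1.09 m, r₂ = 0.253 m, r₃ = 1.15 m.
V = k[(-4.78×10⁻⁹)/(1.09) + (2.32×10⁻⁹)/(0.253) + (9.31×10⁻⁹)/(1.15)] = 116 V.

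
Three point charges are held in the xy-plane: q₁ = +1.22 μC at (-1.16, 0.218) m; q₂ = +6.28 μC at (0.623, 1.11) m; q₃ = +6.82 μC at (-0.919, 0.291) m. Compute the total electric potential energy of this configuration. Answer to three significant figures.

0.552 J

The assembly work is the sum of pairwise potential energies, U = Σ_{i<j} kqᵢqⱼ/rᵢⱼ.
Pair separations: r₁₂ = 1.99 m, r₁₃ = 0.252 m, r₂₃ = 1.75 m.
U = (0.0345) + (0.297) + (0.221) = 0.552 J.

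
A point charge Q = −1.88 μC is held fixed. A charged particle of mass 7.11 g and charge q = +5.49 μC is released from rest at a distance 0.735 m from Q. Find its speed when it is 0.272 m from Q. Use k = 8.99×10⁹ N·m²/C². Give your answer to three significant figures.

7.77 m/s

Only the electrostatic force acts, so mechanical energy is conserved: ½mv² = U₁ − U₂ = kQq(1/r₁ − 1/r₂).
U₁ − U₂ = (8.99×10⁹ N·m²/C²)(-1.88×10⁻⁶ C)(5.49×10⁻⁶ C)(1/0.735 − 1/0.272) = 0.215 J.
v = √(2·0.215/7.11×10⁻³) = 7.77 m/s.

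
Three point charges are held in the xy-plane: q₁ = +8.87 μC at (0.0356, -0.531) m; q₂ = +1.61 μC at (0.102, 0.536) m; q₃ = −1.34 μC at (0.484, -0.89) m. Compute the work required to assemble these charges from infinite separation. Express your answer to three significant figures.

-0.0791 J

The assembly work is the sum of pairwise potential energies, U = Σ_{i<j} kqᵢqⱼ/rᵢⱼ.
Pair separations: r₁₂ = 1.07 m, r₁₃ = 0.574 m, r₂₃ = 1.48 m.
U = (0.120) + (-0.186) + (-0.0131) = -0.0791 J.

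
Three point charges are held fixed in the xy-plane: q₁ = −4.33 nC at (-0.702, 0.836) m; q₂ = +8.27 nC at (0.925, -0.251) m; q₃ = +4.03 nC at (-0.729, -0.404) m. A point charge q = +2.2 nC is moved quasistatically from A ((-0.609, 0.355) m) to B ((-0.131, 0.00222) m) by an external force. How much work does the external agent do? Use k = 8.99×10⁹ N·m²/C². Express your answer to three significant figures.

1.48×10⁻⁷ J

For quasistatic motion the external work equals the change in potential energy: W_ext = qΔV = q(V_B − V_A).
At A: distances to the source charges are 0.490 m, 1.65 m, 0.768 m; V_A = Σ kqᵢ/rᵢ = 12.8 V.
At B: distances to the source charges are 1.01 m, 1.09 m, 0.723 m; V_B = Σ kqᵢ/rᵢ = 80.1 V.
ΔV = V_B − V_A = 67.3 V.
W_ext = qΔV = (2.20×10⁻⁹ C)(67.3 V) = 1.48×10⁻⁷ J.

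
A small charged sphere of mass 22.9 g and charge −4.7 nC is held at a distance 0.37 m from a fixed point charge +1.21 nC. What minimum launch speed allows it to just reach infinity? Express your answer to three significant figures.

3.47×10⁻³ m/s

To just escape, total mechanical energy must reach zero at infinity: ½mv²_min + U = 0, so ½mv²_min = −U = |kQq|/r.
|U| = |kQq|/r = (8.99×10⁹ N·m²/C²)(1.21×10⁻⁹)(4.70×10⁻⁹)/(0.370) = 1.38×10⁻⁷ J.
v_min = √(2|U|/m) = √(2·1.38×10⁻⁷/0.0229) = 3.47×10⁻³ m/s.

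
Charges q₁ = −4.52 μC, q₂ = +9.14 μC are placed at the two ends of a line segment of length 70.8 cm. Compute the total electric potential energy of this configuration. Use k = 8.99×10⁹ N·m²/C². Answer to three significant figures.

-0.525 J

The work to assemble the configuration equals its total potential energy, U = Σ kqᵢqⱼ/rᵢⱼ over all pairs.
The separation is r = 0.708 m.
U = (-0.525) = -0.525 J.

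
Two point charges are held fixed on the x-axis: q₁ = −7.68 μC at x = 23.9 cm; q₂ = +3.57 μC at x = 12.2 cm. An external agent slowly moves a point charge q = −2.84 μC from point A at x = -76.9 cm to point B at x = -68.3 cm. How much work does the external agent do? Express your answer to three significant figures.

7.22×10⁻³ J

For quasistatic motion the external work equals the change in potential energy: W_ext = qΔV = q(V_B − V_A).
At A: distances to the source charges are 1.01 m, 0.891 m; V_A = Σ kqᵢ/rᵢ = -3.25×10⁴ V.
At B: distances to the source charges are 0.922 m, 0.805 m; V_B = Σ kqᵢ/rᵢ = -3.50×10⁴ V.
ΔV = V_B − V_A = -2540 V.
W_ext = qΔV = (-2.84×10⁻⁶ C)(-2540 V) = 7.22×10⁻³ J.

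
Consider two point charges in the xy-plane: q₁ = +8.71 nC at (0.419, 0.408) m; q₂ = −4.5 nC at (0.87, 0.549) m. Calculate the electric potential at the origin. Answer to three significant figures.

94.6 V

The total potential is the scalar sum of each charge's contribution, V = Σ kqᵢ/rᵢ.
Distances from the field point to each charge: r₁ = 0.585 m, r₂ = 1.03 m.
V = k[(8.71×10⁻⁹)/(0.585) + (-4.50×10⁻⁹)/(1.03)] = 94.6 V.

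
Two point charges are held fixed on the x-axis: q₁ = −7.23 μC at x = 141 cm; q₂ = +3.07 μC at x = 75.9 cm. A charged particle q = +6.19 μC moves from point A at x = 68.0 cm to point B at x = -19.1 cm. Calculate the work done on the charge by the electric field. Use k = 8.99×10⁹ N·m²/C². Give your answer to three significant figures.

The work done by the electric force is W_field = −ΔU = −q(V_B − V_A) = q(V_A − V_B).
At A: distances to the source charges are 0.730 m, 0.0790 m; V_A = Σ kqᵢ/rᵢ = 2.60×10⁵ V.
At B: distances to the source charges are 1.60 m, 0.950 m; V_B = Σ kqᵢ/rᵢ = -1.15×10⁴ V.
ΔV = V_B − V_A = -2.72×10⁵ V.
W_field = −qΔV = −(6.19×10⁻⁶ C)(-2.72×10⁵ V) = 1.68 J.

1.68 J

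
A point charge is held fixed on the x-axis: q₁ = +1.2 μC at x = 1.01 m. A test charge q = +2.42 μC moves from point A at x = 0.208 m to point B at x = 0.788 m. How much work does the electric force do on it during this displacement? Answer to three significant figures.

The work done by the electric force is W_field = −ΔU = −q(V_B − V_A) = q(V_A − V_B).
At A: distance to the source charge is 0.802 m; V_A = kq₁/r = 1.35×10⁴ V.
At B: distance to the source charge is 0.222 m; V_B = kq₁/r = 4.86×10⁴ V.
ΔV = V_B − V_A = 3.51×10⁴ V.
W_field = −qΔV = −(2.42×10⁻⁶ C)(3.51×10⁴ V) = -0.0850 J.

-0.0850 J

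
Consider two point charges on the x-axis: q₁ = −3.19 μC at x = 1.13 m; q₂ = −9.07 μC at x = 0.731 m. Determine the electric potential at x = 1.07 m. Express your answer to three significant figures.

The total potential is the scalar sum of each charge's contribution, V = Σ kqᵢ/rᵢ.
Distances from the field point to each charge: r₁ = 0.0600 m, r₂ = 0.339 m.
V = k[(-3.19×10⁻⁶)/(0.0600) + (-9.07×10⁻⁶)/(0.339)] = -7.18×10⁵ V.

-7.18×10⁵ V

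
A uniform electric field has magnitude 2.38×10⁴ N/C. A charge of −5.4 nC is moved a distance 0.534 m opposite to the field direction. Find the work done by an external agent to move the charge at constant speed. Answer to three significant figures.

-6.86×10⁻⁵ J

The potential change for a displacement 0.534 m opposite to the field direction is ΔV = +Ed = 1.27×10⁴ V.
W_ext = qΔV = -6.86×10⁻⁵ J.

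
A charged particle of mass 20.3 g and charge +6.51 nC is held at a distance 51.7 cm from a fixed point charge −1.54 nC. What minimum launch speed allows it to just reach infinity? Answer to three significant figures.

4.14×10⁻³ m/s

To just escape, total mechanical energy must reach zero at infinity: ½mv²_min + U = 0, so ½mv²_min = −U = |kQq|/r.
|U| = |kQq|/r = (8.99×10⁹ N·m²/C²)(1.54×10⁻⁹)(6.51×10⁻⁹)/(0.517) = 1.74×10⁻⁷ J.
v_min = √(2|U|/m) = √(2·1.74×10⁻⁷/0.0203) = 4.14×10⁻³ m/s.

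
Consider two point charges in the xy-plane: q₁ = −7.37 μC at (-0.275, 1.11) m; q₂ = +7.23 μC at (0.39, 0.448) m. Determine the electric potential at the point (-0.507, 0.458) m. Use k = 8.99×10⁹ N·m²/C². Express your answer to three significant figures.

The total potential is the scalar sum of each charge's contribution, V = Σ kqᵢ/rᵢ.
Distances from the field point to each charge: r₁ = 0.692 m, r₂ = 0.897 m.
V = k[(-7.37×10⁻⁶)/(0.692) + (7.23×10⁻⁶)/(0.897)] = -2.33×10⁴ V.

-2.33×10⁴ V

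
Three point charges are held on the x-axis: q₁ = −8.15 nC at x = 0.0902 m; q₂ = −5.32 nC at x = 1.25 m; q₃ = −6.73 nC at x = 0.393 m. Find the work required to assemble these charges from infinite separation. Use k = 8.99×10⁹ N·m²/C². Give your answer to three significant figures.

The work to assemble the configuration equals its total potential energy, U = Σ kqᵢqⱼ/rᵢⱼ over all pairs.
Pair separations: r₁₂ = 1.16 m, r₁₃ = 0.303 m, r₂₃ = 0.857 m.
U = (3.36×10⁻⁷) + (1.63×10⁻⁶) + (3.76×10⁻⁷) = 2.34×10⁻⁶ J.

2.34×10⁻⁶ J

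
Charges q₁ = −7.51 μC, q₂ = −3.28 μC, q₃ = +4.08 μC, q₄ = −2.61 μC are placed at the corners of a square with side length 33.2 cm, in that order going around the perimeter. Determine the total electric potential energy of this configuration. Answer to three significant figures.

The assembly work is the sum of pairwise potential energies, U = Σ_{i<j} kqᵢqⱼ/rᵢⱼ.
The four side pairs have separation 0.332 m and the two diagonal pairs 0.470 m.
Summing all 6 pair terms gives U = 0.124 J.

0.124 J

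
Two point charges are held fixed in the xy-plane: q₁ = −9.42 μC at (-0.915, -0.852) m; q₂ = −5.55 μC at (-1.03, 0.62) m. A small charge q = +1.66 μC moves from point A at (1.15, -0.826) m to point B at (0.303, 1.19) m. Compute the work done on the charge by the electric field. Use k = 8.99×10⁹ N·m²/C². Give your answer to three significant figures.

The work done by the electric force is W_field = −ΔU = −q(V_B − V_A) = q(V_A − V_B).
At A: distances to the source charges are 2.07 m, 2.62 m; V_A = Σ kqᵢ/rᵢ = -6.01×10⁴ V.
At B: distances to the source charges are 2.38 m, 1.45 m; V_B = Σ kqᵢ/rᵢ = -7.00×10⁴ V.
ΔV = V_B − V_A = -9950 V.
W_field = −qΔV = −(1.66×10⁻⁶ C)(-9950 V) = 0.0165 J.

0.0165 J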